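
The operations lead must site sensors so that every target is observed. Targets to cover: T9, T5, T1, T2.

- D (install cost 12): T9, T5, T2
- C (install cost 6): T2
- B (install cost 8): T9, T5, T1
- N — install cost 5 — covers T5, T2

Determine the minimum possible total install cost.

13

Choose B and N: together they cover T9, T5, T1, T2 — every target.
Total install cost: 8 + 5 = 13.
No cover costs less than 13.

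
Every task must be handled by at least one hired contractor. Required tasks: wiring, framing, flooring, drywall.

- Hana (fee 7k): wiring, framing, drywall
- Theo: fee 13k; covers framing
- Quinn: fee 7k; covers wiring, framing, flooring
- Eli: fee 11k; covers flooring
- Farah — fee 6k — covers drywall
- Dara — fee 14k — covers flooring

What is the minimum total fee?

Choose Quinn and Farah: together they cover wiring, framing, flooring, drywall — every task.
Total fee: 7 + 6 = 13.

13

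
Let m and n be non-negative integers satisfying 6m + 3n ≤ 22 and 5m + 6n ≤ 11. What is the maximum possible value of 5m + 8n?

(m,n)=(1,1): 6·1+3·1=9≤22, 5·1+6·1=11≤11, objective 13.
(m,n)=(2,0): 6·2+3·0=12≤22, 5·2+6·0=10≤11, objective 10.
Maximum is 13 at (m,n)=(1,1).

13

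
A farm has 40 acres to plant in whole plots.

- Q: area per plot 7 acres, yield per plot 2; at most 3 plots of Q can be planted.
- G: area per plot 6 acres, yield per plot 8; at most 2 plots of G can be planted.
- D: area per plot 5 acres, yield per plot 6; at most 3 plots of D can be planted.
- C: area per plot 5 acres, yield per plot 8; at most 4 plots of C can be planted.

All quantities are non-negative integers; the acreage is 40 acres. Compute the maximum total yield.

Take 2×G, 1×D, and 4×C: area 37 ≤ 40, yield 2·8 + 1·6 + 4·8 = 54.
C has the best ratio (8/5) and is taken to its limit of 4; remaining capacity is filled optimally with the others.

54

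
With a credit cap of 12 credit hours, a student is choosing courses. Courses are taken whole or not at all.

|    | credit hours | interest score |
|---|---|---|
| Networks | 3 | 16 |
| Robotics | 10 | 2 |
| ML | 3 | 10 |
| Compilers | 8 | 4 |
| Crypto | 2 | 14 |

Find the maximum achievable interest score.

Allowing fractional choices, the relaxed optimum would be about 42.0, but courses are indivisible.
Networks + ML: credit hours 3 + 3 = 6 ≤ 12, interest score 16 + 10 = 26.
Networks + ML + Crypto: credit hours 3 + 3 + 2 = 8 ≤ 12, interest score 16 + 10 + 14 = 40.
Networks + Crypto: credit hours 3 + 2 = 5 ≤ 12, interest score 16 + 14 = 30.
Best is Networks, ML, and Crypto with total interest score 40.

40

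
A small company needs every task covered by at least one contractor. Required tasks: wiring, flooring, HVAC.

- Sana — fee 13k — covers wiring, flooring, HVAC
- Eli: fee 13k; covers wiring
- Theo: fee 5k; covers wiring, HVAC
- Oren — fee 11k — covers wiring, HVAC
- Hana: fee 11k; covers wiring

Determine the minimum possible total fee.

Sana alone covers wiring, flooring, HVAC — every task.
Total fee: 13.

13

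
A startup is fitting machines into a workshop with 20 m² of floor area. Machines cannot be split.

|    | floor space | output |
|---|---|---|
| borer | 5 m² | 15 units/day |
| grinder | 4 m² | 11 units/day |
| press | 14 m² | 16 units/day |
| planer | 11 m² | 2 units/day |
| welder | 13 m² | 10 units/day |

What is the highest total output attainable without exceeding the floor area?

31

Take borer and press: floor space 5 + 14 = 19 ≤ 20, output 15 + 16 = 31.
No other feasible combination does better.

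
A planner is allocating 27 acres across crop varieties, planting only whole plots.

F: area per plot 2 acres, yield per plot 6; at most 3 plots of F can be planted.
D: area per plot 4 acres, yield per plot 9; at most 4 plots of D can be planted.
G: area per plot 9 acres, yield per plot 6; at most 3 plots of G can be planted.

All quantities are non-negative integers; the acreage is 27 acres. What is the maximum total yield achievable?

This is a bounded integer knapsack.
F has the best ratio (6/2); taking only F gives at most 3×6 = 18 (stopped by the supply cap of 3).
Mixing does better — 3×F and 4×D: area 22 ≤ 27, yield 3·6 + 4·9 = 54.

54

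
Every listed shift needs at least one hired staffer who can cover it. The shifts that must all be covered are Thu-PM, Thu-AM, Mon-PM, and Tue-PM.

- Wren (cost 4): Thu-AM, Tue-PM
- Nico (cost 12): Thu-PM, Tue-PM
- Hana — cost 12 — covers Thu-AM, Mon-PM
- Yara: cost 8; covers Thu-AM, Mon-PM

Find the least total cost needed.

20

The greedy cost-per-new-shift heuristic would pick Wren, Yara, and Nico for 24, but a cheaper cover exists.
Choose Nico and Yara: together they cover Thu-PM, Thu-AM, Mon-PM, Tue-PM — every shift.
Total cost: 12 + 8 = 20.
No cover costs less than 20.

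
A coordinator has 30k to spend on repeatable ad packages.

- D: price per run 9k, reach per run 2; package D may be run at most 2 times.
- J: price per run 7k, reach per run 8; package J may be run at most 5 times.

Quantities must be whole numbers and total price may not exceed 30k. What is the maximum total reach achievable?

32

J has the best ratio (8/7); taking only J gives at most 4×8 = 32 (stopped by the price limit).
Optimal: 4×J: price 28 ≤ 30, reach 4·8 = 32.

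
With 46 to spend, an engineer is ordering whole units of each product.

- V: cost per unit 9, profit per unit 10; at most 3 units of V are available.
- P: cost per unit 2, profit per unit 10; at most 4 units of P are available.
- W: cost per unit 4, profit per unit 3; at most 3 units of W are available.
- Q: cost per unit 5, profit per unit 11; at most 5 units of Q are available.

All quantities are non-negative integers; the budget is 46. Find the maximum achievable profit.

This is a bounded integer knapsack.
1×V, 4×P, 1×W, and 5×Q: cost 46 ≤ 46, profit 1·10 + 4·10 + 1·3 + 5·11 = 108.
1×V, 4×P, and 5×Q: cost 42 ≤ 46, profit 1·10 + 4·10 + 5·11 = 105.
Best is 108.

108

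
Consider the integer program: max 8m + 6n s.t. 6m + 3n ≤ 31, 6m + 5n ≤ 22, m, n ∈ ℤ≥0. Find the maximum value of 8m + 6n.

(m,n)=(2,2): 6·2+3·2=18≤31, 6·2+5·2=22≤22, objective 28.
(m,n)=(1,3): 6·1+3·3=15≤31, 6·1+5·3=21≤22, objective 26.
(m,n)=(3,0): 6·3+3·0=18≤31, 6·3+5·0=18≤22, objective 24.
Maximum is 28 at (m,n)=(2,2).

28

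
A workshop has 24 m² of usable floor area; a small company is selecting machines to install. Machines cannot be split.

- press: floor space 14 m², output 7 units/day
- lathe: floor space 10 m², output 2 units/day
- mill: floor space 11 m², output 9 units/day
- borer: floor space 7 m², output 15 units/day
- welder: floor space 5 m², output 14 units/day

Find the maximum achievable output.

38

Treat it as a binary knapsack problem.
Allowing fractional choices, the relaxed optimum would be about 38.5, but machines are indivisible.
mill + borer + welder: floor space 11 + 7 + 5 = 23 ≤ 24, output 9 + 15 + 14 = 38.
borer + welder: floor space 7 + 5 = 12 ≤ 24, output 15 + 14 = 29.
lathe + borer + welder: floor space 10 + 7 + 5 = 22 ≤ 24, output 2 + 15 + 14 = 31.
Best is mill, borer, and welder with total output 38.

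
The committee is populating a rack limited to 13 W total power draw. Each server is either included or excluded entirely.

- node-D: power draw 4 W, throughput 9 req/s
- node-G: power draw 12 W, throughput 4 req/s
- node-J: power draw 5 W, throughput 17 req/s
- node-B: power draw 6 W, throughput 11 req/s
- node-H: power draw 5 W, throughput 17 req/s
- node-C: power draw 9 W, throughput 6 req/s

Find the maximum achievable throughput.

Take node-J and node-H: power draw 5 + 5 = 10 ≤ 13, throughput 17 + 17 = 34.
No other feasible combination does better.

34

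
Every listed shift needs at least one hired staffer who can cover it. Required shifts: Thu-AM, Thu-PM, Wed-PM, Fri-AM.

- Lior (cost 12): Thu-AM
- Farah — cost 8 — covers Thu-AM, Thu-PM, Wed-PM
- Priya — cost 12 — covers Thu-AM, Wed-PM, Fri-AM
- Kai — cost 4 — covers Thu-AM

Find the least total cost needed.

Choose Farah and Priya: together they cover Thu-AM, Thu-PM, Wed-PM, Fri-AM — every shift.
Total cost: 8 + 12 = 20.
No cover costs less than 20.

20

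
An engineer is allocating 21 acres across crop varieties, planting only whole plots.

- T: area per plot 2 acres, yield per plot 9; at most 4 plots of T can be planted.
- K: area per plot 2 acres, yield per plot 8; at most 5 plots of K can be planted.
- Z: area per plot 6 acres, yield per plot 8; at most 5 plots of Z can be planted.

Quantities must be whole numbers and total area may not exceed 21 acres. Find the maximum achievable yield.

76

4×T and 5×K: area 18 ≤ 21, yield 4·9 + 5·8 = 76.
4×T, 3×K, and 1×Z: area 20 ≤ 21, yield 4·9 + 3·8 + 1·8 = 68.
Best is 76.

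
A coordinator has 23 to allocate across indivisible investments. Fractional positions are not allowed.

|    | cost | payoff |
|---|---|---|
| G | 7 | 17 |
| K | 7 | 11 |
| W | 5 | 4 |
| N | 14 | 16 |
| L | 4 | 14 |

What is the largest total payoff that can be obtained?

Allowing fractional choices, the relaxed optimum would be about 47.7, but investments are indivisible.
G + W + L: cost 7 + 5 + 4 = 16 ≤ 23, payoff 17 + 4 + 14 = 35.
G + K + W + L: cost 7 + 7 + 5 + 4 = 23 ≤ 23, payoff 17 + 11 + 4 + 14 = 46.
G + K + L: cost 7 + 7 + 4 = 18 ≤ 23, payoff 17 + 11 + 14 = 42.
Best is G, K, W, and L with total payoff 46.

46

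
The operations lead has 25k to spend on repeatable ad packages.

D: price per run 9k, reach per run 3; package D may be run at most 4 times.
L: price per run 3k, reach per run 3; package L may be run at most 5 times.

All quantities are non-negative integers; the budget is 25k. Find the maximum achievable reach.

18

This is a bounded integer knapsack.
Take 1×D and 5×L: price 24 ≤ 25, reach 1·3 + 5·3 = 18.
L has the best ratio (3/3) and is taken to its limit of 5; remaining capacity is filled optimally with the others.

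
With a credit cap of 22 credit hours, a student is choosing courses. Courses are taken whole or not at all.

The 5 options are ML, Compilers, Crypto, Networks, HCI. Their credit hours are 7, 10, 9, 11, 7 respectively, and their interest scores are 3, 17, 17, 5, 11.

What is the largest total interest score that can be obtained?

34

Allowing fractional choices, the relaxed optimum would be about 38.7, but courses are indivisible.
Compilers + Crypto: credit hours 10 + 9 = 19 ≤ 22, interest score 17 + 17 = 34.
Compilers + HCI: credit hours 10 + 7 = 17 ≤ 22, interest score 17 + 11 = 28.
Crypto + HCI: credit hours 9 + 7 = 16 ≤ 22, interest score 17 + 11 = 28.
Best is Compilers and Crypto with total interest score 34.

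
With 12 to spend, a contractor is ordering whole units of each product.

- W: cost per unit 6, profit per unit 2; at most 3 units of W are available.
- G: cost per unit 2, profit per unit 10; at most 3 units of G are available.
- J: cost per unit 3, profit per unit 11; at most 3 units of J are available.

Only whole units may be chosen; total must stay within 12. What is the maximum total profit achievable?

This is a bounded integer knapsack.
1×G and 3×J: cost 11 ≤ 12, profit 1·10 + 3·11 = 43.
3×G and 2×J: cost 12 ≤ 12, profit 3·10 + 2·11 = 52.
Best is 52.

52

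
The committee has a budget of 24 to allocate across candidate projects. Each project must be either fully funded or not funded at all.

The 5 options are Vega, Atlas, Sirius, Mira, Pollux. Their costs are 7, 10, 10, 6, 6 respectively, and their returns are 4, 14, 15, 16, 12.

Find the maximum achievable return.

Allowing fractional choices, the relaxed optimum would be about 45.8, but projects are indivisible.
Sirius + Mira + Pollux: cost 10 + 6 + 6 = 22 ≤ 24, return 15 + 16 + 12 = 43.
Atlas + Mira + Pollux: cost 10 + 6 + 6 = 22 ≤ 24, return 14 + 16 + 12 = 42.
Best is Sirius, Mira, and Pollux with total return 43.

43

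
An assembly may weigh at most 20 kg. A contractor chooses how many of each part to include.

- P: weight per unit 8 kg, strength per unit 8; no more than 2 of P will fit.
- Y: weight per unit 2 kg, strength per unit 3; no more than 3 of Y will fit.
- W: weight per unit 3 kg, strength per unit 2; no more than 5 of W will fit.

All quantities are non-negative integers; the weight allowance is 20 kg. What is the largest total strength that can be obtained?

22

This is a bounded integer knapsack.
Take 2×P and 2×Y: weight 20 ≤ 20, strength 2·8 + 2·3 = 22.
No other integer combination yields more.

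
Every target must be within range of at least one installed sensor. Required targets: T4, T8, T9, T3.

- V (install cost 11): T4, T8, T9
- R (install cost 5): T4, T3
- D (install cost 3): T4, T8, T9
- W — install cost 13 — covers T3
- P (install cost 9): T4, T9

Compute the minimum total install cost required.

8

Choose R and D: together they cover T4, T8, T9, T3 — every target.
Total install cost: 5 + 3 = 8.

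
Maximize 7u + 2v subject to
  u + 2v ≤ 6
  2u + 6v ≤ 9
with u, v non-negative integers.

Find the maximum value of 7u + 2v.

28

(u,v)=(4,0): 1·4+2·0=4≤6, 2·4+6·0=8≤9, objective 28.
(u,v)=(3,0): 1·3+2·0=3≤6, 2·3+6·0=6≤9, objective 21.
No feasible integer point exceeds 28.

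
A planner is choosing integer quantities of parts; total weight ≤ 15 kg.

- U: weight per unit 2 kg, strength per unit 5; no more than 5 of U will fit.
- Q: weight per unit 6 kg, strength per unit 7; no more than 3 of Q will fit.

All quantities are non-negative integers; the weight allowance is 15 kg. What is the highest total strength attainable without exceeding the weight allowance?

27

5×U: weight 10 ≤ 15, strength 5·5 = 25.
4×U and 1×Q: weight 14 ≤ 15, strength 4·5 + 1·7 = 27.
Best is 27.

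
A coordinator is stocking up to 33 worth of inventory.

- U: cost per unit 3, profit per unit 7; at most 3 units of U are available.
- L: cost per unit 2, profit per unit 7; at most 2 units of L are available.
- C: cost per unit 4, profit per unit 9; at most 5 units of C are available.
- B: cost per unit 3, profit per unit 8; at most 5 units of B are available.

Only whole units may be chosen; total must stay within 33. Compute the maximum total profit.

3×U, 2×L, 2×C, and 4×B: cost 33 ≤ 33, profit 3·7 + 2·7 + 2·9 + 4·8 = 85.
2×U, 2×L, 2×C, and 5×B: cost 33 ≤ 33, profit 2·7 + 2·7 + 2·9 + 5·8 = 86.
Best is 86.

86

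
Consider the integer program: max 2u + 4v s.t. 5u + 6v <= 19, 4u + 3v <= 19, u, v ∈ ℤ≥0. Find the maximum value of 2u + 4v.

12

Relaxing integrality, the LP optimum is 12.67 at (u,v) = (0, 3.17), which is not an integer point.
(u,v)=(0,3): 5·0+6·3=18≤19, 4·0+3·3=9≤19, objective 12.
(u,v)=(1,2): 5·1+6·2=17≤19, 4·1+3·2=10≤19, objective 10.
(u,v)=(0,2): 5·0+6·2=12≤19, 4·0+3·2=6≤19, objective 8.
The best lattice point is (0,3), giving 12.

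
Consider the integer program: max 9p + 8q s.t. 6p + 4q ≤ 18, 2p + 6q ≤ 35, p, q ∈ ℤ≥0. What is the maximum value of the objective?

33

Relaxing integrality, the LP optimum is 36.00 at (p,q) = (0, 4.5), which is not an integer point.
(p,q)=(1,3): 6·1+4·3=18≤18, 2·1+6·3=20≤35, objective 33.
(p,q)=(0,4): 6·0+4·4=16≤18, 2·0+6·4=24≤35, objective 32.
The best lattice point is (1,3), giving 33.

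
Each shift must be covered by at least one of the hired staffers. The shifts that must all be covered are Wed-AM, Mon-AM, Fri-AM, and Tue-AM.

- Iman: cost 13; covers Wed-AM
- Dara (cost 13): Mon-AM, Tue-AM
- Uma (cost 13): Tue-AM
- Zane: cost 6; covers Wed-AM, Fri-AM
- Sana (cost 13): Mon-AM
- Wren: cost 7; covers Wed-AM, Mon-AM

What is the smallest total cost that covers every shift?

19

Choose Dara and Zane: together they cover Wed-AM, Mon-AM, Fri-AM, Tue-AM — every shift.
Total cost: 13 + 6 = 19.
No cover costs less than 19.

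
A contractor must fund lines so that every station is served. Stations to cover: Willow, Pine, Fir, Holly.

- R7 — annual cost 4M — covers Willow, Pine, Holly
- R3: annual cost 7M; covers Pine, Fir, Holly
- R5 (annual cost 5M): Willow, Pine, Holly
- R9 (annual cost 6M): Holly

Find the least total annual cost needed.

Choose R7 and R3: together they cover Willow, Pine, Fir, Holly — every station.
Total annual cost: 4 + 7 = 11.

11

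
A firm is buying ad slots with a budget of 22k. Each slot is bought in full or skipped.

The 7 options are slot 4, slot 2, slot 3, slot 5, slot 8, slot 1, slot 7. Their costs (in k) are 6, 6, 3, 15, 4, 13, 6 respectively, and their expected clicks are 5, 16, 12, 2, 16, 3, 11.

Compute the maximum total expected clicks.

55

Take slot 2, slot 3, slot 8, and slot 7: cost 6 + 3 + 4 + 6 = 19 ≤ 22, expected clicks 16 + 12 + 16 + 11 = 55.
No other feasible combination does better.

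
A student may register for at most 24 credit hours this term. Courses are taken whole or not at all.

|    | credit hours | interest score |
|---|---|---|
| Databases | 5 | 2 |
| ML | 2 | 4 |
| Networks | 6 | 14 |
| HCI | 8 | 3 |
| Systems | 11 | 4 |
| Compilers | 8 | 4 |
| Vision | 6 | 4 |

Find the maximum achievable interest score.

26

ML + Networks + HCI + Vision: credit hours 2 + 6 + 8 + 6 = 22 ≤ 24, interest score 4 + 14 + 3 + 4 = 25.
ML + Networks + HCI + Compilers: credit hours 2 + 6 + 8 + 8 = 24 ≤ 24, interest score 4 + 14 + 3 + 4 = 25.
ML + Networks + Compilers + Vision: credit hours 2 + 6 + 8 + 6 = 22 ≤ 24, interest score 4 + 14 + 4 + 4 = 26.
Best is ML, Networks, Compilers, and Vision with total interest score 26.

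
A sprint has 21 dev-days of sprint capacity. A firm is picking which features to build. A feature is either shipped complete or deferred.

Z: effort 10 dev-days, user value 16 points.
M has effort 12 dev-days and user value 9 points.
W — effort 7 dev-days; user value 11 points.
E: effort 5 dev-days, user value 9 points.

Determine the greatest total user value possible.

Allowing fractional choices, the relaxed optimum would be about 34.4, but features are indivisible.
Z + W: effort 10 + 7 = 17 ≤ 21, user value 16 + 11 = 27.
Z + E: effort 10 + 5 = 15 ≤ 21, user value 16 + 9 = 25.
Best is Z and W with total user value 27.

27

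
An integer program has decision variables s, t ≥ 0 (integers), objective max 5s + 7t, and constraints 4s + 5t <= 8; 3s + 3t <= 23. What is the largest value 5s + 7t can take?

10

(s,t)=(2,0): 4·2+5·0=8≤8, 3·2+3·0=6≤23, objective 10.
(s,t)=(0,1): 4·0+5·1=5≤8, 3·0+3·1=3≤23, objective 7.
Maximum is 10 at (s,t)=(2,0).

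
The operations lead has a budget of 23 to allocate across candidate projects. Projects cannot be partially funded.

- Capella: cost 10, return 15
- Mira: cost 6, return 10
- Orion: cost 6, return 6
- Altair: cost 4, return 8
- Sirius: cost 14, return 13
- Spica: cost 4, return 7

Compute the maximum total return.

Allowing fractional choices, the relaxed optimum would be about 38.5, but projects are indivisible.
Capella + Mira + Spica: cost 10 + 6 + 4 = 20 ≤ 23, return 15 + 10 + 7 = 32.
Mira + Orion + Altair + Spica: cost 6 + 6 + 4 + 4 = 20 ≤ 23, return 10 + 6 + 8 + 7 = 31.
Capella + Mira + Altair: cost 10 + 6 + 4 = 20 ≤ 23, return 15 + 10 + 8 = 33.
Best is Capella, Mira, and Altair with total return 33.

33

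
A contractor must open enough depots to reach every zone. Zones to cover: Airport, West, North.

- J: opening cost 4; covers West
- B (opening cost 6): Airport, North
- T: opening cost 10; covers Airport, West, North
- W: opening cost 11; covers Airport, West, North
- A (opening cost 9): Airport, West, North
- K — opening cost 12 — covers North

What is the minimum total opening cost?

This is a weighted set-cover instance.
The greedy cost-per-new-zone heuristic would pick B and J for 10, but a cheaper cover exists.
A alone covers Airport, West, North — every zone.
Total opening cost: 9.
No cover costs less than 9.

9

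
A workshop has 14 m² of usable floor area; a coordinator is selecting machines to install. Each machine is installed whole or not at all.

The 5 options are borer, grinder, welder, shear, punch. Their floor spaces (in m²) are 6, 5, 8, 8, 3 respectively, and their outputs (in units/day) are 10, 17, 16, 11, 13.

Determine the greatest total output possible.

40

Treat it as a binary knapsack problem.
Take borer, grinder, and punch: floor space 6 + 5 + 3 = 14 ≤ 14, output 10 + 17 + 13 = 40.
No other feasible combination does better.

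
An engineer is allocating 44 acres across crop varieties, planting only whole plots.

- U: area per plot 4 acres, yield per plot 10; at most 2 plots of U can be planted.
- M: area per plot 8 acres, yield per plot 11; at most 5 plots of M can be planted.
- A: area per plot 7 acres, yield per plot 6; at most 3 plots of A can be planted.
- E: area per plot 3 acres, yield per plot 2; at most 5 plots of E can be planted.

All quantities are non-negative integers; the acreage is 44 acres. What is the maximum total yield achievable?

This is a bounded integer knapsack.
U has the best ratio (10/4); taking only U gives at most 2×10 = 20 (stopped by the supply cap of 2).
Mixing does better — 2×U, 4×M, and 1×E: area 43 ≤ 44, yield 2·10 + 4·11 + 1·2 = 66.

66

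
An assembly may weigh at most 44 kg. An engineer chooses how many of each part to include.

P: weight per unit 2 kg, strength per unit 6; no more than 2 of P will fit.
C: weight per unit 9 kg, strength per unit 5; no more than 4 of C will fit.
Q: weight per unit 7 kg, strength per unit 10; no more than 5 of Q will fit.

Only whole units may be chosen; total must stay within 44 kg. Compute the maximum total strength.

P has the best ratio (6/2); taking only P gives at most 2×6 = 12 (stopped by the supply cap of 2).
Mixing does better — 2×P and 5×Q: weight 39 ≤ 44, strength 2·6 + 5·10 = 62.

62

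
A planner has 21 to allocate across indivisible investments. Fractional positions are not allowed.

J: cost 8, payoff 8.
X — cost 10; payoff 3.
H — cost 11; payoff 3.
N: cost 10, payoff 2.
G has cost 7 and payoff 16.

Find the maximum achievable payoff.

This is an integer program with binary decision variables.
Allowing fractional choices, the relaxed optimum would be about 25.8, but investments are indivisible.
H + G: cost 11 + 7 = 18 ≤ 21, payoff 3 + 16 = 19.
J + G: cost 8 + 7 = 15 ≤ 21, payoff 8 + 16 = 24.
X + G: cost 10 + 7 = 17 ≤ 21, payoff 3 + 16 = 19.
Best is J and G with total payoff 24.

24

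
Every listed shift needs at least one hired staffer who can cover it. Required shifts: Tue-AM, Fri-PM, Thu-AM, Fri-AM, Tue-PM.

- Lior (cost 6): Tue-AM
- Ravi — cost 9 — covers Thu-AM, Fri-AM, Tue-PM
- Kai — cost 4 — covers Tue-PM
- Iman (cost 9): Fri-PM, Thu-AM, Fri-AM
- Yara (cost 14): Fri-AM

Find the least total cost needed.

The greedy cost-per-new-shift heuristic would pick Ravi, Lior, and Iman for 24, but a cheaper cover exists.
Choose Lior, Kai, and Iman: together they cover Tue-AM, Fri-PM, Thu-AM, Fri-AM, Tue-PM — every shift.
Total cost: 6 + 4 + 9 = 19.
No cover costs less than 19.

19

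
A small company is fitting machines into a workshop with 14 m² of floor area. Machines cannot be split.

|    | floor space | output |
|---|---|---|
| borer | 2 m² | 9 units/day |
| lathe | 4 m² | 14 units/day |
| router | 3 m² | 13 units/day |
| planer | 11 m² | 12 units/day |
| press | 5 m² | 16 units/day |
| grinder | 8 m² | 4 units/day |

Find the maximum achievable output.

lathe + router + press: floor space 4 + 3 + 5 = 12 ≤ 14, output 14 + 13 + 16 = 43.
borer + lathe + router + press: floor space 2 + 4 + 3 + 5 = 14 ≤ 14, output 9 + 14 + 13 + 16 = 52.
Best is borer, lathe, router, and press with total output 52.

52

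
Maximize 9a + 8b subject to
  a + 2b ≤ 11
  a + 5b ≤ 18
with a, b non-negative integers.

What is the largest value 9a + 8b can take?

99

(a,b)=(11,0): 1·11+2·0=11≤11, 1·11+5·0=11≤18, objective 99.
(a,b)=(10,0): 1·10+2·0=10≤11, 1·10+5·0=10≤18, objective 90.
The best lattice point is (11,0), giving 99.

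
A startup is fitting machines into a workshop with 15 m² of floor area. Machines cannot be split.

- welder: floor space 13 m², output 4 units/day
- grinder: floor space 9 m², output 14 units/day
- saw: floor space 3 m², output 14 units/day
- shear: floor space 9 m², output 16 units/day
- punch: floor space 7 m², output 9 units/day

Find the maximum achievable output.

30

grinder + saw: floor space 9 + 3 = 12 ≤ 15, output 14 + 14 = 28.
saw + punch: floor space 3 + 7 = 10 ≤ 15, output 14 + 9 = 23.
saw + shear: floor space 3 + 9 = 12 ≤ 15, output 14 + 16 = 30.
Best is saw and shear with total output 30.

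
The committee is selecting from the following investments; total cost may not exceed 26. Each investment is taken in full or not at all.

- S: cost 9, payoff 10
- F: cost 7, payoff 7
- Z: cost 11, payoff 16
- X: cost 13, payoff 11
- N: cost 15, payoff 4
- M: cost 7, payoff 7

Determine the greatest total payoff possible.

30

This is an integer program with binary decision variables.
Allowing fractional choices, the relaxed optimum would be about 32.0, but investments are indivisible.
F + Z + M: cost 7 + 11 + 7 = 25 ≤ 26, payoff 7 + 16 + 7 = 30.
S + Z: cost 9 + 11 = 20 ≤ 26, payoff 10 + 16 = 26.
Z + X: cost 11 + 13 = 24 ≤ 26, payoff 16 + 11 = 27.
Best is F, Z, and M with total payoff 30.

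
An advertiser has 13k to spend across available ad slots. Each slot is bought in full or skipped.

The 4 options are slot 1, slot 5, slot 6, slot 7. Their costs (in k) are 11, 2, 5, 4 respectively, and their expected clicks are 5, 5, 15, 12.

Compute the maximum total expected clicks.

32

Allowing fractional choices, the relaxed optimum would be about 32.9, but ad slots are indivisible.
slot 5 + slot 6: cost 2 + 5 = 7 ≤ 13, expected clicks 5 + 15 = 20.
slot 5 + slot 6 + slot 7: cost 2 + 5 + 4 = 11 ≤ 13, expected clicks 5 + 15 + 12 = 32.
slot 6 + slot 7: cost 5 + 4 = 9 ≤ 13, expected clicks 15 + 12 = 27.
Best is slot 5, slot 6, and slot 7 with total expected clicks 32.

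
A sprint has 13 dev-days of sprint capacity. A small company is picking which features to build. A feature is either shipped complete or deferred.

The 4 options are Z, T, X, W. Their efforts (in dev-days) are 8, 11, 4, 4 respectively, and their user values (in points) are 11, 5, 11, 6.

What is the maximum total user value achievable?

22

Allowing fractional choices, the relaxed optimum would be about 23.9, but features are indivisible.
X + W: effort 4 + 4 = 8 ≤ 13, user value 11 + 6 = 17.
Z + X: effort 8 + 4 = 12 ≤ 13, user value 11 + 11 = 22.
Best is Z and X with total user value 22.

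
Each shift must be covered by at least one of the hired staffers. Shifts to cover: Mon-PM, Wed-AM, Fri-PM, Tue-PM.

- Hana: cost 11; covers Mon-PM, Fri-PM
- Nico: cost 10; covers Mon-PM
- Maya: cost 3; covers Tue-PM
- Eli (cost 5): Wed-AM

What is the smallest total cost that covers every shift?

19

This is an integer covering problem.
Choose Hana, Maya, and Eli: together they cover Mon-PM, Wed-AM, Fri-PM, Tue-PM — every shift.
Total cost: 11 + 3 + 5 = 19.
No cover costs less than 19.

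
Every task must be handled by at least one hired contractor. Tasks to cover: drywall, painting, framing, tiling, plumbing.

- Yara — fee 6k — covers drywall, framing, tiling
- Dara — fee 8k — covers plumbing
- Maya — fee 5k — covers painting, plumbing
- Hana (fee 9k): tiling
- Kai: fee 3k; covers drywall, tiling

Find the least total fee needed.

11

This is a weighted set-cover instance.
Choose Yara and Maya: together they cover drywall, painting, framing, tiling, plumbing — every task.
Total fee: 6 + 5 = 11.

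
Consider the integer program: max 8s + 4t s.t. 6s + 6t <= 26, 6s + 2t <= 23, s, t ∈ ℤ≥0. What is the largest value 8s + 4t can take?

(s,t)=(3,1): 6·3+6·1=24≤26, 6·3+2·1=20≤23, objective 28.
(s,t)=(3,0): 6·3+6·0=18≤26, 6·3+2·0=18≤23, objective 24.
(s,t)=(2,2): 6·2+6·2=24≤26, 6·2+2·2=16≤23, objective 24.
The best lattice point is (3,1), giving 28.

28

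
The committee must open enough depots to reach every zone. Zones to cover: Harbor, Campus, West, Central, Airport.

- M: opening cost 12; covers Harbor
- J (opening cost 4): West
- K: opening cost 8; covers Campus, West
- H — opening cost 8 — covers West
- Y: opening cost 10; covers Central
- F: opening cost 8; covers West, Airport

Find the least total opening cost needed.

38

The greedy cost-per-new-zone heuristic would pick J, K, F, Y, and M for 42, but a cheaper cover exists.
Choose M, K, Y, and F: together they cover Harbor, Campus, West, Central, Airport — every zone.
Total opening cost: 12 + 8 + 10 + 8 = 38.
No cover costs less than 38.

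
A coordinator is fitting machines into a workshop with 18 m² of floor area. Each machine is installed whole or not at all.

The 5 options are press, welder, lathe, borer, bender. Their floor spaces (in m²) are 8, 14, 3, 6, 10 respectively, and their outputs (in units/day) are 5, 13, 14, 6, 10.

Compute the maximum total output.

27

lathe + bender: floor space 3 + 10 = 13 ≤ 18, output 14 + 10 = 24.
press + lathe + borer: floor space 8 + 3 + 6 = 17 ≤ 18, output 5 + 14 + 6 = 25.
welder + lathe: floor space 14 + 3 = 17 ≤ 18, output 13 + 14 = 27.
Best is welder and lathe with total output 27.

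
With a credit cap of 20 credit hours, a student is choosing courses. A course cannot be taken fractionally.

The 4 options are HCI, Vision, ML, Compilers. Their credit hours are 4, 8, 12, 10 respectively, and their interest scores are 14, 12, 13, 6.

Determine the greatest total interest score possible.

Vision + ML: credit hours 8 + 12 = 20 ≤ 20, interest score 12 + 13 = 25.
HCI + ML: credit hours 4 + 12 = 16 ≤ 20, interest score 14 + 13 = 27.
HCI + Vision: credit hours 4 + 8 = 12 ≤ 20, interest score 14 + 12 = 26.
Best is HCI and ML with total interest score 27.

27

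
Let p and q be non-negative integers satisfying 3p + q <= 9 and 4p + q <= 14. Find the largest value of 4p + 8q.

(p,q)=(0,9): 3·0+1·9=9≤9, 4·0+1·9=9≤14, objective 72.
(p,q)=(0,8): 3·0+1·8=8≤9, 4·0+1·8=8≤14, objective 64.
No feasible integer point exceeds 72.

72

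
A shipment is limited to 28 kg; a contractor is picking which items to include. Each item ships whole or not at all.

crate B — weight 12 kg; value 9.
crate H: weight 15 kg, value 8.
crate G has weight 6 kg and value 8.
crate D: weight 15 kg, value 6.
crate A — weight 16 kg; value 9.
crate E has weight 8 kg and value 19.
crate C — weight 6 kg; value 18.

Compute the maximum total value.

46

Treat it as a binary knapsack problem.
crate G + crate E + crate C: weight 6 + 8 + 6 = 20 ≤ 28, value 8 + 19 + 18 = 45.
crate B + crate E + crate C: weight 12 + 8 + 6 = 26 ≤ 28, value 9 + 19 + 18 = 46.
crate E + crate C: weight 8 + 6 = 14 ≤ 28, value 19 + 18 = 37.
Best is crate B, crate E, and crate C with total value 46.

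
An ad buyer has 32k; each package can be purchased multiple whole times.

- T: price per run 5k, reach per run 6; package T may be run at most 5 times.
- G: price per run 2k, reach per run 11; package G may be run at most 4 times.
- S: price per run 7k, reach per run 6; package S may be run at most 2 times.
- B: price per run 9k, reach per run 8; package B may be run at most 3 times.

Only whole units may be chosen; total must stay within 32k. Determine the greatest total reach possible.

G has the best ratio (11/2); taking only G gives at most 4×11 = 44 (stopped by the supply cap of 4).
Mixing does better — 3×T, 4×G, and 1×B: price 32 ≤ 32, reach 3·6 + 4·11 + 1·8 = 70.

70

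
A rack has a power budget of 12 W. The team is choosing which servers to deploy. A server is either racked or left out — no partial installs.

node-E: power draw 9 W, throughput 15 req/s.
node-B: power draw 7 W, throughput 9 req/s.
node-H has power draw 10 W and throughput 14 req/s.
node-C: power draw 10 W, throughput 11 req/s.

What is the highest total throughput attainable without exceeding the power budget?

Allowing fractional choices, the relaxed optimum would be about 19.2, but servers are indivisible.
node-E: power draw 9 ≤ 12, throughput 15.
node-C: power draw 10 ≤ 12, throughput 11.
node-H: power draw 10 ≤ 12, throughput 14.
Best is node-E with total throughput 15.

15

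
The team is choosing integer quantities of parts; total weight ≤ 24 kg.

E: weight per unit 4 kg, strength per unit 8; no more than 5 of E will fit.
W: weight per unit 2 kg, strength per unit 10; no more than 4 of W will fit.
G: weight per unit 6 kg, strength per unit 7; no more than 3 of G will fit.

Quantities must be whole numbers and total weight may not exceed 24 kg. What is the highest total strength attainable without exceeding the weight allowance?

72

This is a bounded integer knapsack.
Take 4×E and 4×W: weight 24 ≤ 24, strength 4·8 + 4·10 = 72.
W has the best ratio (10/2) and is taken to its limit of 4; remaining capacity is filled optimally with the others.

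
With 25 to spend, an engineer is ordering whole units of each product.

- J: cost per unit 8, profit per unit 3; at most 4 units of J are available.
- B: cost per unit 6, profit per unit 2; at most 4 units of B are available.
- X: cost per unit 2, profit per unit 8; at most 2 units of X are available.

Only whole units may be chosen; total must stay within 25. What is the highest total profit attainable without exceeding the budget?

This is a bounded integer knapsack.
Take 1×J, 2×B, and 2×X: cost 24 ≤ 25, profit 1·3 + 2·2 + 2·8 = 23.
X has the best ratio (8/2) and is taken to its limit of 2; remaining capacity is filled optimally with the others.

23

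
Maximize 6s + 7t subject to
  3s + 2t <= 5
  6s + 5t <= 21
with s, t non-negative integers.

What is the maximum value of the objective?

Relaxing integrality, the LP optimum is 17.50 at (s,t) = (0, 2.5), which is not an integer point.
(s,t)=(0,2): 3·0+2·2=4≤5, 6·0+5·2=10≤21, objective 14.
(s,t)=(1,1): 3·1+2·1=5≤5, 6·1+5·1=11≤21, objective 13.
(s,t)=(0,1): 3·0+2·1=2≤5, 6·0+5·1=5≤21, objective 7.
The best lattice point is (0,2), giving 14.

14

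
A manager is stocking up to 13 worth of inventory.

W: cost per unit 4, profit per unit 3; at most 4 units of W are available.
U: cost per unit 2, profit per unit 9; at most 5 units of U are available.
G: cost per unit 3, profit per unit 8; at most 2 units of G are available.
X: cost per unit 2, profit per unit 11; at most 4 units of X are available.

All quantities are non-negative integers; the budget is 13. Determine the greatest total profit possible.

X has the best ratio (11/2); taking only X gives at most 4×11 = 44 (stopped by the supply cap of 4).
Mixing does better — 2×U and 4×X: cost 12 ≤ 13, profit 2·9 + 4·11 = 62.

62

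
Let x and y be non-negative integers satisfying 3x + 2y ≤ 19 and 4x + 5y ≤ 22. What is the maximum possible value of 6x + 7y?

32

The continuous relaxation peaks at (5.5, 0) with value 33.00; rounding to a feasible lattice point costs some objective.
(x,y)=(3,2): 3·3+2·2=13≤19, 4·3+5·2=22≤22, objective 32.
(x,y)=(4,1): 3·4+2·1=14≤19, 4·4+5·1=21≤22, objective 31.
(x,y)=(5,0): 3·5+2·0=15≤19, 4·5+5·0=20≤22, objective 30.
The best lattice point is (3,2), giving 32.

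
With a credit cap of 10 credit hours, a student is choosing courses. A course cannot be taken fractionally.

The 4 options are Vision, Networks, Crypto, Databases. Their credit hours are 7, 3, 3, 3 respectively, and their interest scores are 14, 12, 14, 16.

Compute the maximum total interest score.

42

Allowing fractional choices, the relaxed optimum would be about 44.0, but courses are indivisible.
Networks + Crypto + Databases: credit hours 3 + 3 + 3 = 9 ≤ 10, interest score 12 + 14 + 16 = 42.
Crypto + Databases: credit hours 3 + 3 = 6 ≤ 10, interest score 14 + 16 = 30.
Vision + Databases: credit hours 7 + 3 = 10 ≤ 10, interest score 14 + 16 = 30.
Best is Networks, Crypto, and Databases with total interest score 42.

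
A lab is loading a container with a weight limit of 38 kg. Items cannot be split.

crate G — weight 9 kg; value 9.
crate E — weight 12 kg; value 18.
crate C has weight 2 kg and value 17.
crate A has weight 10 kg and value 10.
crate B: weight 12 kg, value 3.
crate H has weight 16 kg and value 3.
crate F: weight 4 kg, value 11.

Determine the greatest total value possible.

Take crate G, crate E, crate C, crate A, and crate F: weight 9 + 12 + 2 + 10 + 4 = 37 ≤ 38, value 9 + 18 + 17 + 10 + 11 = 65.
No other feasible combination does better.

65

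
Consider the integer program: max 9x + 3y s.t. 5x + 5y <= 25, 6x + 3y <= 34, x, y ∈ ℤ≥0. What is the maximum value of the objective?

45

(x,y)=(5,0) is feasible, giving 45.
(x,y)=(4,1) is feasible, giving 39.
Maximum is 45 at (x,y)=(5,0).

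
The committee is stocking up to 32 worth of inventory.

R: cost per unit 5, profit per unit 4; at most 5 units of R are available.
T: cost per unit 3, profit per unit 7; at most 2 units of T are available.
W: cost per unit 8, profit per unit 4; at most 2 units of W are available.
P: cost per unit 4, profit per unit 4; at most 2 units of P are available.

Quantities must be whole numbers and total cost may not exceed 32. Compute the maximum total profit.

34

T has the best ratio (7/3); taking only T gives at most 2×7 = 14 (stopped by the supply cap of 2).
Mixing does better — 2×R, 2×T, 1×W, and 2×P: cost 32 ≤ 32, profit 2·4 + 2·7 + 1·4 + 2·4 = 34.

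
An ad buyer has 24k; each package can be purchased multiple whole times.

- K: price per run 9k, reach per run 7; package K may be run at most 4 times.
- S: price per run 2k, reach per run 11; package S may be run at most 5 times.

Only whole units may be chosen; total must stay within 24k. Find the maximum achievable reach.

5×S: price 10 ≤ 24, reach 5·11 = 55.
1×K and 5×S: price 19 ≤ 24, reach 1·7 + 5·11 = 62.
Best is 62.

62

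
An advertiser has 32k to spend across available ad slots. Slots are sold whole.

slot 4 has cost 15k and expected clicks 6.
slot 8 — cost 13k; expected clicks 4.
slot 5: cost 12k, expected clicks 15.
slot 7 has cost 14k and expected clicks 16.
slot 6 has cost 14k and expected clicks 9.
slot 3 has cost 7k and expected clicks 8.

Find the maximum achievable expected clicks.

This is a 0-1 knapsack instance.
Allowing fractional choices, the relaxed optimum would be about 37.9, but ad slots are indivisible.
slot 8 + slot 5 + slot 3: cost 13 + 12 + 7 = 32 ≤ 32, expected clicks 4 + 15 + 8 = 27.
slot 5 + slot 7: cost 12 + 14 = 26 ≤ 32, expected clicks 15 + 16 = 31.
slot 7 + slot 6: cost 14 + 14 = 28 ≤ 32, expected clicks 16 + 9 = 25.
Best is slot 5 and slot 7 with total expected clicks 31.

31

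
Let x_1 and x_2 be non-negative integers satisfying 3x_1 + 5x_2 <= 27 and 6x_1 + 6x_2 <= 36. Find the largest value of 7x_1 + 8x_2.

46

The continuous relaxation peaks at (1.5, 4.5) with value 46.50; rounding to a feasible lattice point costs some objective.
(x_1,x_2)=(2,4): 3·2+5·4=26≤27, 6·2+6·4=36≤36, objective 46.
(x_1,x_2)=(3,3): 3·3+5·3=24≤27, 6·3+6·3=36≤36, objective 45.
No feasible integer point exceeds 46.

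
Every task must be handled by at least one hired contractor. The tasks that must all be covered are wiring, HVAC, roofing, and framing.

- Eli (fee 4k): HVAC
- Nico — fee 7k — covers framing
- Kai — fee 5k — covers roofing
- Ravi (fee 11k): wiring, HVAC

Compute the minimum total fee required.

Choose Nico, Kai, and Ravi: together they cover wiring, HVAC, roofing, framing — every task.
Total fee: 7 + 5 + 11 = 23.

23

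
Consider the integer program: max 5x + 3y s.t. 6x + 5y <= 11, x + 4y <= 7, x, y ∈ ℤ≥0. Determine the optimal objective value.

8

Relaxing integrality, the LP optimum is 9.17 at (x,y) = (1.83, 0), which is not an integer point.
(x,y)=(1,1): 6·1+5·1=11≤11, 1·1+4·1=5≤7, objective 8.
(x,y)=(1,0): 6·1+5·0=6≤11, 1·1+4·0=1≤7, objective 5.
The best lattice point is (1,1), giving 8.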